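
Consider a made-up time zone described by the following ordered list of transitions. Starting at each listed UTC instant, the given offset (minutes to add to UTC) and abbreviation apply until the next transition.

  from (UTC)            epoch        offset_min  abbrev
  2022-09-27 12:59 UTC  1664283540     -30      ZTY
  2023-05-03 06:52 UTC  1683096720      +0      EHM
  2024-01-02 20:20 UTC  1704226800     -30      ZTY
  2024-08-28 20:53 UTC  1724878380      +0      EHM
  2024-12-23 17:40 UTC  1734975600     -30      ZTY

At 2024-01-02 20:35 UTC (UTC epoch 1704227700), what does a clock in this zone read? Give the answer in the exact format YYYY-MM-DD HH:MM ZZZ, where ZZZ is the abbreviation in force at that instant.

Query: 2024-01-02 20:35 UTC
Rule 3/5 (ZTY, -00:30): 2024-01-02 20:20 UTC ≤ query < 2024-08-28 20:53 UTC
20·60 + 35 - 30 = 1205 min
1205 = 0·1440 + 1205; 1205 = 20·60 + 5 → 20:05, same day
→ 2024-01-02 20:05 ZTY

2024-01-02 20:05 ZTY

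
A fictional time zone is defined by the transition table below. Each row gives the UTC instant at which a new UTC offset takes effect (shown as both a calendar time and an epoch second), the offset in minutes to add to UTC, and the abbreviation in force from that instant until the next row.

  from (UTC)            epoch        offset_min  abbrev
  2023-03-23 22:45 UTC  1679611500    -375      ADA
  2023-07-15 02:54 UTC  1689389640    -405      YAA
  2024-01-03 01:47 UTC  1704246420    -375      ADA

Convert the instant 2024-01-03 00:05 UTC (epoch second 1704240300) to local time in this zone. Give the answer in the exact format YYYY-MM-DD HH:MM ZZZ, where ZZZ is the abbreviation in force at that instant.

Query: 2024-01-03 00:05 UTC
Rule 2/3 (YAA, -06:45): 2023-07-15 02:54 UTC ≤ query < 2024-01-03 01:47 UTC
0·60 + 5 - 405 = -400 min
-400 = -1·1440 + 1040; 1040 = 17·60 + 20 → 17:20, 2024-01-03 - 1 day = 2024-01-02
→ 2024-01-02 17:20 YAA

2024-01-02 17:20 YAA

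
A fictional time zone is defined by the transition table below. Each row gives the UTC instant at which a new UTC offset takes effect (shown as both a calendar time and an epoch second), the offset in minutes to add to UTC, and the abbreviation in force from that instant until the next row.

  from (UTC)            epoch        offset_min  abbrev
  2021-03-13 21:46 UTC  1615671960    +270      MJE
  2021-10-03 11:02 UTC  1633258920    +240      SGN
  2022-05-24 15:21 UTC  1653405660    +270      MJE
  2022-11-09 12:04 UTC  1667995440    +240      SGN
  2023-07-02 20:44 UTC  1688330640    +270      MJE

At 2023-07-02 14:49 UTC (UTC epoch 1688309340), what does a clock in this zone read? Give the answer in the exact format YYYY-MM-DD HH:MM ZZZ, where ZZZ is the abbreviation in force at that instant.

2023-07-02 18:49 SGN

Query: 2023-07-02 14:49 UTC
Rule 4/5 (SGN, +04:00): 2022-11-09 12:04 UTC ≤ query < 2023-07-02 20:44 UTC
14·60 + 49 + 240 = 1129 min
1129 = 0·1440 + 1129; 1129 = 18·60 + 49 → 18:49, same day
→ 2023-07-02 18:49 SGN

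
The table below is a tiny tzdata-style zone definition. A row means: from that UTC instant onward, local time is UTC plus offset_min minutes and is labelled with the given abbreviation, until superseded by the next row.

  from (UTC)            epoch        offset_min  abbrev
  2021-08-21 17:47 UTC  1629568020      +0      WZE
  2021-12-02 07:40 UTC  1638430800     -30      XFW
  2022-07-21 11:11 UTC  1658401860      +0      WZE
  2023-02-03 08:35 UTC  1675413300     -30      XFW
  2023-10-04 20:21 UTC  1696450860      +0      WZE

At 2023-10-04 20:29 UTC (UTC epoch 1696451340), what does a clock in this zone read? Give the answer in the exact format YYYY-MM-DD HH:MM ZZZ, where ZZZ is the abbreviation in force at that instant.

2023-10-04 20:29 WZE

Query: 2023-10-04 20:29 UTC
Rule 5/5 (WZE, +00:00): 2023-10-04 20:21 UTC ≤ query < +∞
20·60 + 29 + 0 = 1229 min
1229 = 0·1440 + 1229; 1229 = 20·60 + 29 → 20:29, same day
→ 2023-10-04 20:29 WZE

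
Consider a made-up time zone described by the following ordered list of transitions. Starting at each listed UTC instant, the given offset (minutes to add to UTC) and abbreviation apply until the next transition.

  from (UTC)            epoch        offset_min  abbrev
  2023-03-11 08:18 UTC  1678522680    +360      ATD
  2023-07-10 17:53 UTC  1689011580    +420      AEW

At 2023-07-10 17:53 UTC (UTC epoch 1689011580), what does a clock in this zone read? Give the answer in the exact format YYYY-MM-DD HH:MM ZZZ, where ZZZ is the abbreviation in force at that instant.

2023-07-11 00:53 AEW

Query: 2023-07-10 17:53 UTC
Rule 2/2 (AEW, +07:00): 2023-07-10 17:53 UTC ≤ query < +∞
17·60 + 53 + 420 = 1493 min
1493 = 1·1440 + 53; 53 = 0·60 + 53 → 00:53, 2023-07-10 + 1 day = 2023-07-11
→ 2023-07-11 00:53 AEW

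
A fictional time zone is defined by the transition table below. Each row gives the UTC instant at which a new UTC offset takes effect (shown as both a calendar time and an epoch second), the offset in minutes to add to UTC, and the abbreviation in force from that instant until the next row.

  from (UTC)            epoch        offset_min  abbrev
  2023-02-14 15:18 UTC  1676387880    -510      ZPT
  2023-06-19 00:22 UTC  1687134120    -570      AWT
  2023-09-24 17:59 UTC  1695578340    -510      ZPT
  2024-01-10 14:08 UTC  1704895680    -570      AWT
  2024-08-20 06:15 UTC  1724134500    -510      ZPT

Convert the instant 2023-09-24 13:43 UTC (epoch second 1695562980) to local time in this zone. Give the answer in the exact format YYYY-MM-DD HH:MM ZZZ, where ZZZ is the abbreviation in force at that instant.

2023-09-24 04:13 AWT

Query: 2023-09-24 13:43 UTC
Rule 2/5 (AWT, -09:30): 2023-06-19 00:22 UTC ≤ query < 2023-09-24 17:59 UTC
13·60 + 43 - 570 = 253 min
253 = 0·1440 + 253; 253 = 4·60 + 13 → 04:13, same day
→ 2023-09-24 04:13 AWT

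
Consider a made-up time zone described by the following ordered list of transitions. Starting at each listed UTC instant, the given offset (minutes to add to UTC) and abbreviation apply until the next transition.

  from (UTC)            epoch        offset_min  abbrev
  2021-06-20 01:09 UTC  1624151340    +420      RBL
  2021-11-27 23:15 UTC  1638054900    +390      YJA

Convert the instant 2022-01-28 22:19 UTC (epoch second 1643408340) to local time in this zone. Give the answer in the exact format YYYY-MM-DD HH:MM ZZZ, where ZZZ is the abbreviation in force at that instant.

2022-01-29 04:49 YJA

Query: 2022-01-28 22:19 UTC
Rule 2/2 (YJA, +06:30): 2021-11-27 23:15 UTC ≤ query < +∞
22·60 + 19 + 390 = 1729 min
1729 = 1·1440 + 289; 289 = 4·60 + 49 → 04:49, 2022-01-28 + 1 day = 2022-01-29
→ 2022-01-29 04:49 YJA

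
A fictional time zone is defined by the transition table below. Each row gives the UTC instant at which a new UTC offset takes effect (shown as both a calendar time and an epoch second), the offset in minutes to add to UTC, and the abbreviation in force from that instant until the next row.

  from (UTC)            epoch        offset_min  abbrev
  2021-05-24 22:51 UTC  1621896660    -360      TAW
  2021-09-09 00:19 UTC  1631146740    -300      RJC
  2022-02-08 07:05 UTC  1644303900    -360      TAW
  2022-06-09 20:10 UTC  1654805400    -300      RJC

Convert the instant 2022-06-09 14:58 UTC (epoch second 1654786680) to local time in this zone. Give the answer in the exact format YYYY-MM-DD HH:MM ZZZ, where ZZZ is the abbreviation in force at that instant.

Query: 2022-06-09 14:58 UTC
Rule 3/4 (TAW, -06:00): 2022-02-08 07:05 UTC ≤ query < 2022-06-09 20:10 UTC
14·60 + 58 - 360 = 538 min
538 = 0·1440 + 538; 538 = 8·60 + 58 → 08:58, same day
→ 2022-06-09 08:58 TAW

2022-06-09 08:58 TAW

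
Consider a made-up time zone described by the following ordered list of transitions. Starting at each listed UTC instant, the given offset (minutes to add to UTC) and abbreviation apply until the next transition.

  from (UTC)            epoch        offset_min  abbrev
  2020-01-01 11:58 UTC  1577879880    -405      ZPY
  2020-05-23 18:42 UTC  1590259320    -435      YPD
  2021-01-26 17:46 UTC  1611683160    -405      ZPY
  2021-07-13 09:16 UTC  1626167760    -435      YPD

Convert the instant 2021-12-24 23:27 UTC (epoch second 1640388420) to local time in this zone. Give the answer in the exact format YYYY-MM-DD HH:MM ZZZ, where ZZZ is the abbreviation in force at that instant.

Query: 2021-12-24 23:27 UTC
Rule 4/4 (YPD, -07:15): 2021-07-13 09:16 UTC ≤ query < +∞
23·60 + 27 - 435 = 972 min
972 = 0·1440 + 972; 972 = 16·60 + 12 → 16:12, same day
→ 2021-12-24 16:12 YPD

2021-12-24 16:12 YPD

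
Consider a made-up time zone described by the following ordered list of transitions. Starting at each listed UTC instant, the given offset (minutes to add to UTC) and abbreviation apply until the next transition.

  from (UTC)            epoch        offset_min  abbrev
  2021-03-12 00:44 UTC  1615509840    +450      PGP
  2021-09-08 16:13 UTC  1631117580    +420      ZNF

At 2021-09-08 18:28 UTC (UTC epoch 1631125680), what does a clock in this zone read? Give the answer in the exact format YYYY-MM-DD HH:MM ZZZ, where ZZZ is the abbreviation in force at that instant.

2021-09-09 01:28 ZNF

Query: 2021-09-08 18:28 UTC
Rule 2/2 (ZNF, +07:00): 2021-09-08 16:13 UTC ≤ query < +∞
18·60 + 28 + 420 = 1528 min
1528 = 1·1440 + 88; 88 = 1·60 + 28 → 01:28, 2021-09-08 + 1 day = 2021-09-09
→ 2021-09-09 01:28 ZNF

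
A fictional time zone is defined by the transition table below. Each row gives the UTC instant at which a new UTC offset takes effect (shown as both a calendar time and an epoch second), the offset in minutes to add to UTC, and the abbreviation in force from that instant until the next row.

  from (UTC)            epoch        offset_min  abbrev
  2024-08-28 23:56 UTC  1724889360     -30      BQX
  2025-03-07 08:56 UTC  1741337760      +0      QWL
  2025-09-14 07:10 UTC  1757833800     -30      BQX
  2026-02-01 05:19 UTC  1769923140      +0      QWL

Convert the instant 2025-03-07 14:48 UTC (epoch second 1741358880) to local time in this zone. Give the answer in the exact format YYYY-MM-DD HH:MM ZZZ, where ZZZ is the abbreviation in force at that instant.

2025-03-07 14:48 QWL

Query: 2025-03-07 14:48 UTC
Rule 2/4 (QWL, +00:00): 2025-03-07 08:56 UTC ≤ query < 2025-09-14 07:10 UTC
14·60 + 48 + 0 = 888 min
888 = 0·1440 + 888; 888 = 14·60 + 48 → 14:48, same day
→ 2025-03-07 14:48 QWL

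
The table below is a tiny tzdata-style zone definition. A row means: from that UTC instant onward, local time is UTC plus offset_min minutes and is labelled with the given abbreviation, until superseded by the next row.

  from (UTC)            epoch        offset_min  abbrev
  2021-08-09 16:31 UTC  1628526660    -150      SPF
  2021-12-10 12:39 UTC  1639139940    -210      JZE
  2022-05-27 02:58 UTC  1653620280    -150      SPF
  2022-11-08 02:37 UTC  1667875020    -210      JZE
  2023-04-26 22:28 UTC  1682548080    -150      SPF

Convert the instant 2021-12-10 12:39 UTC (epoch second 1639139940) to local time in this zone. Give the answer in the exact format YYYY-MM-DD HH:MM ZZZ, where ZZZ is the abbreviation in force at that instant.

Query: 2021-12-10 12:39 UTC
Rule 2/5 (JZE, -03:30): 2021-12-10 12:39 UTC ≤ query < 2022-05-27 02:58 UTC
12·60 + 39 - 210 = 549 min
549 = 0·1440 + 549; 549 = 9·60 + 9 → 09:09, same day
→ 2021-12-10 09:09 JZE

2021-12-10 09:09 JZE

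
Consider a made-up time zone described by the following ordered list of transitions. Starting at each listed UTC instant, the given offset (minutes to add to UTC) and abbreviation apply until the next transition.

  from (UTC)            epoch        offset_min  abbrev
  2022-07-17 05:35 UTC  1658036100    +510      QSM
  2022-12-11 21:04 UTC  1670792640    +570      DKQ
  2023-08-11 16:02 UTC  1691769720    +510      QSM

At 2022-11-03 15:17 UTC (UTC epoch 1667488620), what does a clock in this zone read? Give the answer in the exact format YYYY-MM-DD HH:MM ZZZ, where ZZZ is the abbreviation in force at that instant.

2022-11-03 23:47 QSM

Query: 2022-11-03 15:17 UTC
Rule 1/3 (QSM, +08:30): 2022-07-17 05:35 UTC ≤ query < 2022-12-11 21:04 UTC
15·60 + 17 + 510 = 1427 min
1427 = 0·1440 + 1427; 1427 = 23·60 + 47 → 23:47, same day
→ 2022-11-03 23:47 QSM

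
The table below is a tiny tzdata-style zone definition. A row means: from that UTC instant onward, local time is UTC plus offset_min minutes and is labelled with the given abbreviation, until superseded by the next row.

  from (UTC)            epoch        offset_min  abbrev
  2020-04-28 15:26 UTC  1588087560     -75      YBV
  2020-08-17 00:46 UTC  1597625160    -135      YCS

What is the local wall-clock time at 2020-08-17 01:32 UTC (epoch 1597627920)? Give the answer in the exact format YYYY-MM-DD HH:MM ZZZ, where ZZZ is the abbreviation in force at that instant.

2020-08-16 23:17 YCS

Query: 2020-08-17 01:32 UTC
Rule 2/2 (YCS, -02:15): 2020-08-17 00:46 UTC ≤ query < +∞
1·60 + 32 - 135 = -43 min
-43 = -1·1440 + 1397; 1397 = 23·60 + 17 → 23:17, 2020-08-17 - 1 day = 2020-08-16
→ 2020-08-16 23:17 YCS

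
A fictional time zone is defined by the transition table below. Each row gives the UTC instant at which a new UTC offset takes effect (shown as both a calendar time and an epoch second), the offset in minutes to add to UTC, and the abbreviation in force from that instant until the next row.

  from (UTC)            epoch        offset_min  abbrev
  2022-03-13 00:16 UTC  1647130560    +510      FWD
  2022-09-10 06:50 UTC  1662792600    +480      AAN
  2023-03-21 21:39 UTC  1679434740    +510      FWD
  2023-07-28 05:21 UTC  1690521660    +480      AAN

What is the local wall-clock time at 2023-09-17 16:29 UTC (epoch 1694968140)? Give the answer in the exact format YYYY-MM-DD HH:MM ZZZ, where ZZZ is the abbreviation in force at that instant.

2023-09-18 00:29 AAN

Query: 2023-09-17 16:29 UTC
Rule 4/4 (AAN, +08:00): 2023-07-28 05:21 UTC ≤ query < +∞
16·60 + 29 + 480 = 1469 min
1469 = 1·1440 + 29; 29 = 0·60 + 29 → 00:29, 2023-09-17 + 1 day = 2023-09-18
→ 2023-09-18 00:29 AAN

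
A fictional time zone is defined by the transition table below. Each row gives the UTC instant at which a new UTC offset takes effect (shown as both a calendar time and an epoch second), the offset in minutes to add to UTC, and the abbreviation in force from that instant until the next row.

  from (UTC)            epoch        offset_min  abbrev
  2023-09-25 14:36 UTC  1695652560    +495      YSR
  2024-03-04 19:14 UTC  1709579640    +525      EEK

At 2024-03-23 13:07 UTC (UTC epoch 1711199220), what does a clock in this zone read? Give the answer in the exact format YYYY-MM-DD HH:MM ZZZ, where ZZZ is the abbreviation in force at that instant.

Query: 2024-03-23 13:07 UTC
Rule 2/2 (EEK, +08:45): 2024-03-04 19:14 UTC ≤ query < +∞
13·60 + 7 + 525 = 1312 min
1312 = 0·1440 + 1312; 1312 = 21·60 + 52 → 21:52, same day
→ 2024-03-23 21:52 EEK

2024-03-23 21:52 EEK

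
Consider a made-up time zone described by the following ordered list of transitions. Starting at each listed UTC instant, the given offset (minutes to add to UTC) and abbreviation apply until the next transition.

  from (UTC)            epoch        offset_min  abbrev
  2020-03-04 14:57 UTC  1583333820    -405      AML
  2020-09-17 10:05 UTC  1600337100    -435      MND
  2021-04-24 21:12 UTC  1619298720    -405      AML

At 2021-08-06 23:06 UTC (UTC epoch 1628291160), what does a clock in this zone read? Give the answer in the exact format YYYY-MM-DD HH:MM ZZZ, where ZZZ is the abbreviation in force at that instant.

2021-08-06 16:21 AML

Query: 2021-08-06 23:06 UTC
Rule 3/3 (AML, -06:45): 2021-04-24 21:12 UTC ≤ query < +∞
23·60 + 6 - 405 = 981 min
981 = 0·1440 + 981; 981 = 16·60 + 21 → 16:21, same day
→ 2021-08-06 16:21 AML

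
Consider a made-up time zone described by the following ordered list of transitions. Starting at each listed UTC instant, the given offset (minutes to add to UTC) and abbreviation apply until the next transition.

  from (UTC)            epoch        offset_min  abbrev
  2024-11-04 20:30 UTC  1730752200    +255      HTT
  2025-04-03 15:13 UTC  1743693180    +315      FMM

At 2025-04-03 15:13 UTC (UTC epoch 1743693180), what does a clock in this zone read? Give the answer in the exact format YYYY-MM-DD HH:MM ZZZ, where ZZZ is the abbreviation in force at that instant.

2025-04-03 20:28 FMM

Query: 2025-04-03 15:13 UTC
Rule 2/2 (FMM, +05:15): 2025-04-03 15:13 UTC ≤ query < +∞
15·60 + 13 + 315 = 1228 min
1228 = 0·1440 + 1228; 1228 = 20·60 + 28 → 20:28, same day
→ 2025-04-03 20:28 FMM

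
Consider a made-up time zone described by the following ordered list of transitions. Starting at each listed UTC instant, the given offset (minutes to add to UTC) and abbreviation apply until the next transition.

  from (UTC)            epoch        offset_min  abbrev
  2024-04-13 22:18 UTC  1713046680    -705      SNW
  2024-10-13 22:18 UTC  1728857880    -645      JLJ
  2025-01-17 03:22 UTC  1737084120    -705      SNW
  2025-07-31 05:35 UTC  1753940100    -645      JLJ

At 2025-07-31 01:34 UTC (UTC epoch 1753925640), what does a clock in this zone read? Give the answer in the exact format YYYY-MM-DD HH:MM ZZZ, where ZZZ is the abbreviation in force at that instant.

2025-07-30 13:49 SNW

Query: 2025-07-31 01:34 UTC
Rule 3/4 (SNW, -11:45): 2025-01-17 03:22 UTC ≤ query < 2025-07-31 05:35 UTC
1·60 + 34 - 705 = -611 min
-611 = -1·1440 + 829; 829 = 13·60 + 49 → 13:49, 2025-07-31 - 1 day = 2025-07-30
→ 2025-07-30 13:49 SNW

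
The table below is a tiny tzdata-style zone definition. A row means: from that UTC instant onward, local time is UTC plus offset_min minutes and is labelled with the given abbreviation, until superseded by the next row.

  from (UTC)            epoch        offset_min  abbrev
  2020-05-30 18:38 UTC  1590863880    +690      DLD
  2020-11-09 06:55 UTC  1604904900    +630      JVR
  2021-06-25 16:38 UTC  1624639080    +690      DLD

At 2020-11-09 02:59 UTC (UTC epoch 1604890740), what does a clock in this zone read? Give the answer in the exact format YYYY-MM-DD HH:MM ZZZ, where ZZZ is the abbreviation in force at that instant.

Query: 2020-11-09 02:59 UTC
Rule 1/3 (DLD, +11:30): 2020-05-30 18:38 UTC ≤ query < 2020-11-09 06:55 UTC
2·60 + 59 + 690 = 869 min
869 = 0·1440 + 869; 869 = 14·60 + 29 → 14:29, same day
→ 2020-11-09 14:29 DLD

2020-11-09 14:29 DLD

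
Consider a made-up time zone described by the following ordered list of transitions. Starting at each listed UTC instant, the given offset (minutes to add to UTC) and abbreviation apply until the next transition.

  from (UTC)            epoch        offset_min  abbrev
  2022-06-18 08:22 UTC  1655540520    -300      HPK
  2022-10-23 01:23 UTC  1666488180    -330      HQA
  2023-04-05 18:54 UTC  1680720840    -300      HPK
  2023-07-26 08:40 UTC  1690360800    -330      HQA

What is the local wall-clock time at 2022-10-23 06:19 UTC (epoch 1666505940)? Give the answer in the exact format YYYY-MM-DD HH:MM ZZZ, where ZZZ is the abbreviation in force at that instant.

Query: 2022-10-23 06:19 UTC
Rule 2/4 (HQA, -05:30): 2022-10-23 01:23 UTC ≤ query < 2023-04-05 18:54 UTC
6·60 + 19 - 330 = 49 min
49 = 0·1440 + 49; 49 = 0·60 + 49 → 00:49, same day
→ 2022-10-23 00:49 HQA

2022-10-23 00:49 HQA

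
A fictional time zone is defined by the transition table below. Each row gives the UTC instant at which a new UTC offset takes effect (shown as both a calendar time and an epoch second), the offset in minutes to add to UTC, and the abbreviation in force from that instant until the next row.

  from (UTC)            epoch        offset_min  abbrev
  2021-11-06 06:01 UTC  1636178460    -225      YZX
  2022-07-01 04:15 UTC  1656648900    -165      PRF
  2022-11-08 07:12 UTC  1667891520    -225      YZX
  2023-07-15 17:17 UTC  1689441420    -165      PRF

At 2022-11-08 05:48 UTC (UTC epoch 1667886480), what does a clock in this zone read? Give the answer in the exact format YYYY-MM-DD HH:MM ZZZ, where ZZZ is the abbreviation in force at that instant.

Query: 2022-11-08 05:48 UTC
Rule 2/4 (PRF, -02:45): 2022-07-01 04:15 UTC ≤ query < 2022-11-08 07:12 UTC
5·60 + 48 - 165 = 183 min
183 = 0·1440 + 183; 183 = 3·60 + 3 → 03:03, same day
→ 2022-11-08 03:03 PRF

2022-11-08 03:03 PRF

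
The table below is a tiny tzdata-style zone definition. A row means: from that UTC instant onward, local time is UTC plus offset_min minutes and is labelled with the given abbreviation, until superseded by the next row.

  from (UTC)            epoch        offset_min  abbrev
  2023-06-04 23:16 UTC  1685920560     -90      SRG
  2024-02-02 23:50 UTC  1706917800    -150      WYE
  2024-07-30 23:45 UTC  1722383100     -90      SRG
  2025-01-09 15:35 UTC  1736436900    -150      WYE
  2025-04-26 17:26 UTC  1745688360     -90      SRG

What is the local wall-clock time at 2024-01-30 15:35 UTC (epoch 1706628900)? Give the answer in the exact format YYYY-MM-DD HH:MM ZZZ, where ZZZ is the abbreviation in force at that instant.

Query: 2024-01-30 15:35 UTC
Rule 1/5 (SRG, -01:30): 2023-06-04 23:16 UTC ≤ query < 2024-02-02 23:50 UTC
15·60 + 35 - 90 = 845 min
845 = 0·1440 + 845; 845 = 14·60 + 5 → 14:05, same day
→ 2024-01-30 14:05 SRG

2024-01-30 14:05 SRG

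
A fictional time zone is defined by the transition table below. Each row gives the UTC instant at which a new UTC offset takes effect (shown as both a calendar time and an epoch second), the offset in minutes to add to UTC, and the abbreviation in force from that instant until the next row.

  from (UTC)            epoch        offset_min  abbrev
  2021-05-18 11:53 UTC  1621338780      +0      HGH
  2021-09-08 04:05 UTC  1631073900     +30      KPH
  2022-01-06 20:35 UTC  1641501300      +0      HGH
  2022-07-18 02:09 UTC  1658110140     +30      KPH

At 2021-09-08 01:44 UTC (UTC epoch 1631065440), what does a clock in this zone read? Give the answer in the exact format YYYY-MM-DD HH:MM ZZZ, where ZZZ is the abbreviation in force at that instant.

2021-09-08 01:44 HGH

Query: 2021-09-08 01:44 UTC
Rule 1/4 (HGH, +00:00): 2021-05-18 11:53 UTC ≤ query < 2021-09-08 04:05 UTC
1·60 + 44 + 0 = 104 min
104 = 0·1440 + 104; 104 = 1·60 + 44 → 01:44, same day
→ 2021-09-08 01:44 HGH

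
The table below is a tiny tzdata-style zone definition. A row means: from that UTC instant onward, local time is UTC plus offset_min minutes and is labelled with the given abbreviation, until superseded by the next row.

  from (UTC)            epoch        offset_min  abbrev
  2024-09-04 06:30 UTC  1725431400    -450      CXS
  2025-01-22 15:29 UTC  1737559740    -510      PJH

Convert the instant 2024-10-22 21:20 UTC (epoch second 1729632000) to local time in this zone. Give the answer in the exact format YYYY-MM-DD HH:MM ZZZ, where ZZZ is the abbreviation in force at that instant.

2024-10-22 13:50 CXS

Query: 2024-10-22 21:20 UTC
Rule 1/2 (CXS, -07:30): 2024-09-04 06:30 UTC ≤ query < 2025-01-22 15:29 UTC
21·60 + 20 - 450 = 830 min
830 = 0·1440 + 830; 830 = 13·60 + 50 → 13:50, same day
→ 2024-10-22 13:50 CXS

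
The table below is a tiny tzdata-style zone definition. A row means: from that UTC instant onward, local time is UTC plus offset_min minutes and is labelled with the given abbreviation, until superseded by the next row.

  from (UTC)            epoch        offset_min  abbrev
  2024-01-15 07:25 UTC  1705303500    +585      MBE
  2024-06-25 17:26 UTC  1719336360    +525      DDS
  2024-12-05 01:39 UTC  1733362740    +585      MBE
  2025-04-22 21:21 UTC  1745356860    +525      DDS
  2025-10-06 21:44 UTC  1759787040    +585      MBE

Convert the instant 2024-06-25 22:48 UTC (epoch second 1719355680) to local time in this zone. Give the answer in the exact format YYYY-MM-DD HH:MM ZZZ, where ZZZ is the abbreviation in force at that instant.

Query: 2024-06-25 22:48 UTC
Rule 2/5 (DDS, +08:45): 2024-06-25 17:26 UTC ≤ query < 2024-12-05 01:39 UTC
22·60 + 48 + 525 = 1893 min
1893 = 1·1440 + 453; 453 = 7·60 + 33 → 07:33, 2024-06-25 + 1 day = 2024-06-26
→ 2024-06-26 07:33 DDS

2024-06-26 07:33 DDS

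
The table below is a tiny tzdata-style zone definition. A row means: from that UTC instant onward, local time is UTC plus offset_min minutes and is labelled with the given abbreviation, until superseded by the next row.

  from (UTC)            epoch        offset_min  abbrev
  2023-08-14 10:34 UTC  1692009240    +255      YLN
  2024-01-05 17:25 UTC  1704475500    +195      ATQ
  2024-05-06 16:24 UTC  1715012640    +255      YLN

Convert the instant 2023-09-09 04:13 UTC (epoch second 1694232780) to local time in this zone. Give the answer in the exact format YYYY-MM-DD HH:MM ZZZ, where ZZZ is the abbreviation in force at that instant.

Query: 2023-09-09 04:13 UTC
Rule 1/3 (YLN, +04:15): 2023-08-14 10:34 UTC ≤ query < 2024-01-05 17:25 UTC
4·60 + 13 + 255 = 508 min
508 = 0·1440 + 508; 508 = 8·60 + 28 → 08:28, same day
→ 2023-09-09 08:28 YLN

2023-09-09 08:28 YLN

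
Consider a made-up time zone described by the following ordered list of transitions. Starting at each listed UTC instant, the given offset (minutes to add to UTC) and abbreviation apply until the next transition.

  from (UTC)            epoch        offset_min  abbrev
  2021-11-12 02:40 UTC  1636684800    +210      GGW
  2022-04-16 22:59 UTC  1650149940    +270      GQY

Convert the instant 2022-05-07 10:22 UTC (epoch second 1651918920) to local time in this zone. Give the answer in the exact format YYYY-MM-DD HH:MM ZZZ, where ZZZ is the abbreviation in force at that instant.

2022-05-07 14:52 GQY

Query: 2022-05-07 10:22 UTC
Rule 2/2 (GQY, +04:30): 2022-04-16 22:59 UTC ≤ query < +∞
10·60 + 22 + 270 = 892 min
892 = 0·1440 + 892; 892 = 14·60 + 52 → 14:52, same day
→ 2022-05-07 14:52 GQY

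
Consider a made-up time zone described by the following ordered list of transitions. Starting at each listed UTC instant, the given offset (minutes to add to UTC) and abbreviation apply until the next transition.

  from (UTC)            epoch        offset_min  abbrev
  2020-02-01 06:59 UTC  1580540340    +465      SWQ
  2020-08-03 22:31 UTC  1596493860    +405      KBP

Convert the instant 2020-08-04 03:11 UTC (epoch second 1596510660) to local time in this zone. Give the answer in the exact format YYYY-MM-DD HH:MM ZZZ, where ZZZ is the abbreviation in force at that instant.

2020-08-04 09:56 KBP

Query: 2020-08-04 03:11 UTC
Rule 2/2 (KBP, +06:45): 2020-08-03 22:31 UTC ≤ query < +∞
3·60 + 11 + 405 = 596 min
596 = 0·1440 + 596; 596 = 9·60 + 56 → 09:56, same day
→ 2020-08-04 09:56 KBP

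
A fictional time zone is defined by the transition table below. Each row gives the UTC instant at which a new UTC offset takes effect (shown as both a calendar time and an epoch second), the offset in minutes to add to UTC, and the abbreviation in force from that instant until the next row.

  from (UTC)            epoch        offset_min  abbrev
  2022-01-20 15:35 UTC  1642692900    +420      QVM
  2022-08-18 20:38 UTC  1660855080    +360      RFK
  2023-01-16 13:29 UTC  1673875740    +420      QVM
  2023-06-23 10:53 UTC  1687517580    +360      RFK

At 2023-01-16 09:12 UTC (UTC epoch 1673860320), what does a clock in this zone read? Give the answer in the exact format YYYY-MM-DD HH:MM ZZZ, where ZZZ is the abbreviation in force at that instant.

Query: 2023-01-16 09:12 UTC
Rule 2/4 (RFK, +06:00): 2022-08-18 20:38 UTC ≤ query < 2023-01-16 13:29 UTC
9·60 + 12 + 360 = 912 min
912 = 0·1440 + 912; 912 = 15·60 + 12 → 15:12, same day
→ 2023-01-16 15:12 RFK

2023-01-16 15:12 RFK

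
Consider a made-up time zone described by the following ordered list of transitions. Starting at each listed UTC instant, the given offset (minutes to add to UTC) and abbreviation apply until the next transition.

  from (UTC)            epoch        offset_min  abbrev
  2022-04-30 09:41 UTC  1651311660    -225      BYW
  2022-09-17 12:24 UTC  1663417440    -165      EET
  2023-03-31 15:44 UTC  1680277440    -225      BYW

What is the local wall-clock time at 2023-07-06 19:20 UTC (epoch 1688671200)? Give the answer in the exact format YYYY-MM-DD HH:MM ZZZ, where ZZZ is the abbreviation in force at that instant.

2023-07-06 15:35 BYW

Query: 2023-07-06 19:20 UTC
Rule 3/3 (BYW, -03:45): 2023-03-31 15:44 UTC ≤ query < +∞
19·60 + 20 - 225 = 935 min
935 = 0·1440 + 935; 935 = 15·60 + 35 → 15:35, same day
→ 2023-07-06 15:35 BYW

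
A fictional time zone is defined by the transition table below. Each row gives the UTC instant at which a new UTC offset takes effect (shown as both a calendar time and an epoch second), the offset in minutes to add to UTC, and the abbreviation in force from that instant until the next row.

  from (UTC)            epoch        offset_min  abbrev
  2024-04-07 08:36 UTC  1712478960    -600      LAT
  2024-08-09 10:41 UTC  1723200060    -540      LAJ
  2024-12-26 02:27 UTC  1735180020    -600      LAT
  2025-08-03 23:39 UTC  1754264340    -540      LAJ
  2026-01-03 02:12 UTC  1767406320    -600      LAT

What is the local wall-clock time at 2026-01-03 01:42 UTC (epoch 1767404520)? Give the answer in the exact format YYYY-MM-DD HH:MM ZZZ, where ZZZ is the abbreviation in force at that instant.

2026-01-02 16:42 LAJ

Query: 2026-01-03 01:42 UTC
Rule 4/5 (LAJ, -09:00): 2025-08-03 23:39 UTC ≤ query < 2026-01-03 02:12 UTC
1·60 + 42 - 540 = -438 min
-438 = -1·1440 + 1002; 1002 = 16·60 + 42 → 16:42, 2026-01-03 - 1 day = 2026-01-02
→ 2026-01-02 16:42 LAJ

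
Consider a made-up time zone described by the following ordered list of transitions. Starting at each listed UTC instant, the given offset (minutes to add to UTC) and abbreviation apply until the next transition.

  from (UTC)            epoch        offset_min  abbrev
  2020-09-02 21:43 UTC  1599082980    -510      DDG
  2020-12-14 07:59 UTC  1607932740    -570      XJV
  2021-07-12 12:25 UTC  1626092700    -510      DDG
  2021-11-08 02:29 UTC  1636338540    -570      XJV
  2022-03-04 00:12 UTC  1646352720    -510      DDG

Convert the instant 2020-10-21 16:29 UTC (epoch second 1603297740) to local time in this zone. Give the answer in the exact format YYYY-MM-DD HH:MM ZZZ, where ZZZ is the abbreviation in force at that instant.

2020-10-21 07:59 DDG

Query: 2020-10-21 16:29 UTC
Rule 1/5 (DDG, -08:30): 2020-09-02 21:43 UTC ≤ query < 2020-12-14 07:59 UTC
16·60 + 29 - 510 = 479 min
479 = 0·1440 + 479; 479 = 7·60 + 59 → 07:59, same day
→ 2020-10-21 07:59 DDG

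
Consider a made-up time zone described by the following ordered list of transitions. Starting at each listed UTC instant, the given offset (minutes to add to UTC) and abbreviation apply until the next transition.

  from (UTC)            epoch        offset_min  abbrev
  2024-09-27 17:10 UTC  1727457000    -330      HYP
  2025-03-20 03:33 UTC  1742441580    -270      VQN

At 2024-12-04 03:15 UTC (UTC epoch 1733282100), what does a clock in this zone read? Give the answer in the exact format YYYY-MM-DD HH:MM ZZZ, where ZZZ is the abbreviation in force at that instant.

Query: 2024-12-04 03:15 UTC
Rule 1/2 (HYP, -05:30): 2024-09-27 17:10 UTC ≤ query < 2025-03-20 03:33 UTC
3·60 + 15 - 330 = -135 min
-135 = -1·1440 + 1305; 1305 = 21·60 + 45 → 21:45, 2024-12-04 - 1 day = 2024-12-03
→ 2024-12-03 21:45 HYP

2024-12-03 21:45 HYP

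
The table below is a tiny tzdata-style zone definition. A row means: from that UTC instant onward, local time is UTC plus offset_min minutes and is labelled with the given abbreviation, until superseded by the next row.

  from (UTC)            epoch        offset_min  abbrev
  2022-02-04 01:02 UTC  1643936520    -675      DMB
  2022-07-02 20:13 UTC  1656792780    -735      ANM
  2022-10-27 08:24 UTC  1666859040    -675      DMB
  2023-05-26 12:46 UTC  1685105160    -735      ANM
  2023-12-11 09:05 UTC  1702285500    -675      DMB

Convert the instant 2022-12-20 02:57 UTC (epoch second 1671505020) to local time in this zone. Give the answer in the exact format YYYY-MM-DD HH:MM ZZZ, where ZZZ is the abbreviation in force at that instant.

2022-12-19 15:42 DMB

Query: 2022-12-20 02:57 UTC
Rule 3/5 (DMB, -11:15): 2022-10-27 08:24 UTC ≤ query < 2023-05-26 12:46 UTC
2·60 + 57 - 675 = -498 min
-498 = -1·1440 + 942; 942 = 15·60 + 42 → 15:42, 2022-12-20 - 1 day = 2022-12-19
→ 2022-12-19 15:42 DMB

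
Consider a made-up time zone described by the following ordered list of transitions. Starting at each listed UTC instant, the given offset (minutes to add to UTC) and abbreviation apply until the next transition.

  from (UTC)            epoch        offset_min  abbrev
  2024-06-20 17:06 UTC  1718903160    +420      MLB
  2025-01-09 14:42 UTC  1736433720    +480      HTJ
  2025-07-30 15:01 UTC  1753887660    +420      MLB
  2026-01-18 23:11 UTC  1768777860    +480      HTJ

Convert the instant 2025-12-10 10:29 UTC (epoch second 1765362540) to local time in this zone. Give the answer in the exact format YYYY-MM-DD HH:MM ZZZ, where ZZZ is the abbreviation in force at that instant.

Query: 2025-12-10 10:29 UTC
Rule 3/4 (MLB, +07:00): 2025-07-30 15:01 UTC ≤ query < 2026-01-18 23:11 UTC
10·60 + 29 + 420 = 1049 min
1049 = 0·1440 + 1049; 1049 = 17·60 + 29 → 17:29, same day
→ 2025-12-10 17:29 MLB

2025-12-10 17:29 MLB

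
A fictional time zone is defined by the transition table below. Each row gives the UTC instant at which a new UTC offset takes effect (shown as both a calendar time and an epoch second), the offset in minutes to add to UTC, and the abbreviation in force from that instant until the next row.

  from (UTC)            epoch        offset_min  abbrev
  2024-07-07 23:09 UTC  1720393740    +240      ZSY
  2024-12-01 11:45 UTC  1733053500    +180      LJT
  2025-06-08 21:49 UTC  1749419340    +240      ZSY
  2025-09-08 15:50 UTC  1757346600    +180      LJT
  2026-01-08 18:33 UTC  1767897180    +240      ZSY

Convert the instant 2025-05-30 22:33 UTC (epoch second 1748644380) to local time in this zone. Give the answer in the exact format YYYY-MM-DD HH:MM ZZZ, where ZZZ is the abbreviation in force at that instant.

Query: 2025-05-30 22:33 UTC
Rule 2/5 (LJT, +03:00): 2024-12-01 11:45 UTC ≤ query < 2025-06-08 21:49 UTC
22·60 + 33 + 180 = 1533 min
1533 = 1·1440 + 93; 93 = 1·60 + 33 → 01:33, 2025-05-30 + 1 day = 2025-05-31
→ 2025-05-31 01:33 LJT

2025-05-31 01:33 LJT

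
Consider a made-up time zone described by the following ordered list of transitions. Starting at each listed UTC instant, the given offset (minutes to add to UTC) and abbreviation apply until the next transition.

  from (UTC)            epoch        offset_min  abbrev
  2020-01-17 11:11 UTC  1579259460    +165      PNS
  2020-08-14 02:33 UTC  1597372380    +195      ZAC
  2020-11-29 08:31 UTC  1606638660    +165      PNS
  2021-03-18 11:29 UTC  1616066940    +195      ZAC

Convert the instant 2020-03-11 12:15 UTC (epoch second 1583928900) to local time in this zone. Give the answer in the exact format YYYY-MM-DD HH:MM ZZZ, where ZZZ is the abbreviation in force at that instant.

2020-03-11 15:00 PNS

Query: 2020-03-11 12:15 UTC
Rule 1/4 (PNS, +02:45): 2020-01-17 11:11 UTC ≤ query < 2020-08-14 02:33 UTC
12·60 + 15 + 165 = 900 min
900 = 0·1440 + 900; 900 = 15·60 + 0 → 15:00, same day
→ 2020-03-11 15:00 PNS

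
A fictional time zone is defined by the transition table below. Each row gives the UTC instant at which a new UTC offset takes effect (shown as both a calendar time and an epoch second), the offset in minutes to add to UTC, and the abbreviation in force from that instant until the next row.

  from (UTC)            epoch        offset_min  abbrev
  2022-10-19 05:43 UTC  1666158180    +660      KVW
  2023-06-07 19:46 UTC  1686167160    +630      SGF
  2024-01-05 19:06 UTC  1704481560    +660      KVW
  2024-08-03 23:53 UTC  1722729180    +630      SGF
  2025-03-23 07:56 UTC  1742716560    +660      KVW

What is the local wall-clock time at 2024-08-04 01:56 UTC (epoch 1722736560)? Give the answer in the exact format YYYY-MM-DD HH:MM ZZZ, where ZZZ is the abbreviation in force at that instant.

Query: 2024-08-04 01:56 UTC
Rule 4/5 (SGF, +10:30): 2024-08-03 23:53 UTC ≤ query < 2025-03-23 07:56 UTC
1·60 + 56 + 630 = 746 min
746 = 0·1440 + 746; 746 = 12·60 + 26 → 12:26, same day
→ 2024-08-04 12:26 SGF

2024-08-04 12:26 SGF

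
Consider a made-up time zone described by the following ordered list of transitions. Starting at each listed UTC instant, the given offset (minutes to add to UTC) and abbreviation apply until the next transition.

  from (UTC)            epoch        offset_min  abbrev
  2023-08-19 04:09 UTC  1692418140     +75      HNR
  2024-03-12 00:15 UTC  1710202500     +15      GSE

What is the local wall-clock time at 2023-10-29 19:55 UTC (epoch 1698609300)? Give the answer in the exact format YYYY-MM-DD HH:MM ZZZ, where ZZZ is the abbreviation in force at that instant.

2023-10-29 21:10 HNR

Query: 2023-10-29 19:55 UTC
Rule 1/2 (HNR, +01:15): 2023-08-19 04:09 UTC ≤ query < 2024-03-12 00:15 UTC
19·60 + 55 + 75 = 1270 min
1270 = 0·1440 + 1270; 1270 = 21·60 + 10 → 21:10, same day
→ 2023-10-29 21:10 HNR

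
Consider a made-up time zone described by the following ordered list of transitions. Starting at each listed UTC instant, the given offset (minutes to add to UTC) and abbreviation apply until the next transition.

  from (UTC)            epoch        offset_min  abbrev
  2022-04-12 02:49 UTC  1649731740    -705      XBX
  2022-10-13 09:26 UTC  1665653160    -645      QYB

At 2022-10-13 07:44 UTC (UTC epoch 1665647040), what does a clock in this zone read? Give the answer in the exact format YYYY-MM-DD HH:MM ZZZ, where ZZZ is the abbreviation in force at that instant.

2022-10-12 19:59 XBX

Query: 2022-10-13 07:44 UTC
Rule 1/2 (XBX, -11:45): 2022-04-12 02:49 UTC ≤ query < 2022-10-13 09:26 UTC
7·60 + 44 - 705 = -241 min
-241 = -1·1440 + 1199; 1199 = 19·60 + 59 → 19:59, 2022-10-13 - 1 day = 2022-10-12
→ 2022-10-12 19:59 XBX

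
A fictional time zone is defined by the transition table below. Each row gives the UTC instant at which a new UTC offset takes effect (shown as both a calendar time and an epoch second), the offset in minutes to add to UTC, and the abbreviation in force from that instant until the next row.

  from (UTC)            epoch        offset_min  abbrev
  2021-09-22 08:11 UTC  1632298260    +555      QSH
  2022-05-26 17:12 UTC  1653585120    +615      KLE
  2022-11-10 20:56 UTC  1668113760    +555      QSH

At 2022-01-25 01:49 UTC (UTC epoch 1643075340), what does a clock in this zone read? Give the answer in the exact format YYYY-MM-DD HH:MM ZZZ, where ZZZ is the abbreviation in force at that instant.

Query: 2022-01-25 01:49 UTC
Rule 1/3 (QSH, +09:15): 2021-09-22 08:11 UTC ≤ query < 2022-05-26 17:12 UTC
1·60 + 49 + 555 = 664 min
664 = 0·1440 + 664; 664 = 11·60 + 4 → 11:04, same day
→ 2022-01-25 11:04 QSH

2022-01-25 11:04 QSH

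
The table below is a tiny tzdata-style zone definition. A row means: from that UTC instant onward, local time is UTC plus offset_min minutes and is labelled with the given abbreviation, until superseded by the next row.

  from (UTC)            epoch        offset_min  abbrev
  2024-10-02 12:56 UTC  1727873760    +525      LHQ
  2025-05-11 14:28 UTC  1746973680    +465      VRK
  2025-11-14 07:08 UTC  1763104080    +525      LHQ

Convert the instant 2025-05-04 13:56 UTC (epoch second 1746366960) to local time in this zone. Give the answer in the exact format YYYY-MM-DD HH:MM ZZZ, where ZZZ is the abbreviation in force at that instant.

2025-05-04 22:41 LHQ

Query: 2025-05-04 13:56 UTC
Rule 1/3 (LHQ, +08:45): 2024-10-02 12:56 UTC ≤ query < 2025-05-11 14:28 UTC
13·60 + 56 + 525 = 1361 min
1361 = 0·1440 + 1361; 1361 = 22·60 + 41 → 22:41, same day
→ 2025-05-04 22:41 LHQ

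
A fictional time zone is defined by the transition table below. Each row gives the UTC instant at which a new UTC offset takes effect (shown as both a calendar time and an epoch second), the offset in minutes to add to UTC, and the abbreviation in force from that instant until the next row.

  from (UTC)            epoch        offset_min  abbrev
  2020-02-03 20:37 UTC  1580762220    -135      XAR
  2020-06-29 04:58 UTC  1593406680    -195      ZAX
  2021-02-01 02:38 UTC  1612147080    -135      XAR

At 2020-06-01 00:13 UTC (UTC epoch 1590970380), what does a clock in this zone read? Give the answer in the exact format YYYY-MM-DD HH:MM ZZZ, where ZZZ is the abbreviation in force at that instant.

2020-05-31 21:58 XAR

Query: 2020-06-01 00:13 UTC
Rule 1/3 (XAR, -02:15): 2020-02-03 20:37 UTC ≤ query < 2020-06-29 04:58 UTC
0·60 + 13 - 135 = -122 min
-122 = -1·1440 + 1318; 1318 = 21·60 + 58 → 21:58, 2020-06-01 - 1 day = 2020-05-31
→ 2020-05-31 21:58 XAR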